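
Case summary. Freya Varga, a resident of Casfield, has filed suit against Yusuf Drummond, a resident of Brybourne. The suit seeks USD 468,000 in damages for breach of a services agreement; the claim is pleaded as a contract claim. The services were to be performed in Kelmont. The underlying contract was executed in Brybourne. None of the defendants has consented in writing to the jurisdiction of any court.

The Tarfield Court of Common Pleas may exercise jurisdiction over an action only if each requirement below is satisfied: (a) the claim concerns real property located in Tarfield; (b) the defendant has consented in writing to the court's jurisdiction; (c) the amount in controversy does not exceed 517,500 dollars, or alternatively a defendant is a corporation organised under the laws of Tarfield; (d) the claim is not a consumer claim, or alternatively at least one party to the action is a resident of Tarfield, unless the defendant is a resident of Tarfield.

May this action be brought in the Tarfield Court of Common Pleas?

No

The Tarfield Court of Common Pleas:
  (a) The claim does not concern real property. Condition not met.
  (b) No such written consent has been filed. Not satisfied.
  (c) The amount in controversy is USD 468,000, within the USD 517,500 ceiling — that alternative is enough. Condition met.
  (d) The claim is a contract claim, not a consumer claim — that alternative is enough. Satisfied.
  → No jurisdiction.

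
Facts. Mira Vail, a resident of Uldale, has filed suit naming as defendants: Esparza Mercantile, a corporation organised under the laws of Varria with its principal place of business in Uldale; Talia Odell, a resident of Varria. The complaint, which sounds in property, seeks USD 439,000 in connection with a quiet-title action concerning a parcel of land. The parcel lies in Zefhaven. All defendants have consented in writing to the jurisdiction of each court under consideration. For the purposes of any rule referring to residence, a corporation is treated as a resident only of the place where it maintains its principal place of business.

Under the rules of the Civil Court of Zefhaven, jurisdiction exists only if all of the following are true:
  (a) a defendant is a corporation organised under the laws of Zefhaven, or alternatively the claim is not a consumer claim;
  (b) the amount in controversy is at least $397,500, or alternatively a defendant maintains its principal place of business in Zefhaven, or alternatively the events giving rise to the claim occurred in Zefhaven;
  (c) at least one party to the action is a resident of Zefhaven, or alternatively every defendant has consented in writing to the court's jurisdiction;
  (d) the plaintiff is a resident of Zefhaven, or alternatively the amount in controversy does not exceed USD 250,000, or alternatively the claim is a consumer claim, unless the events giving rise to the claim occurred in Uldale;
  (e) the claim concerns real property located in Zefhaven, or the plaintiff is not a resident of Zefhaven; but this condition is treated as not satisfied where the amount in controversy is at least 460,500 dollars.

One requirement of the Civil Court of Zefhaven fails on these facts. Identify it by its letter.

The Civil Court of Zefhaven:
  (a) The claim is a property claim, not a consumer claim, so one alternative holds. Met.
  (b) The amount in controversy is USD 439,000, which meets the USD 397,500 floor, which satisfies one of the alternatives. Condition met.
  (c) Every defendant has filed written consent, which satisfies one of the alternatives. Met.
  (d) The plaintiff resides in Uldale, not Zefhaven; the amount in controversy is USD 439,000, above the 250,000 dollars ceiling; the claim is a property claim, not a consumer claim — no alternative holds. The proviso offers no rescue either, since the operative events occurred in Zefhaven, not Uldale. Not met.
  (e) The property lies in Zefhaven, so one alternative holds. The exception is not triggered, since the amount in controversy is USD 439,000, below the USD 460,500 floor. Condition met.
Only condition (d) fails.

(d)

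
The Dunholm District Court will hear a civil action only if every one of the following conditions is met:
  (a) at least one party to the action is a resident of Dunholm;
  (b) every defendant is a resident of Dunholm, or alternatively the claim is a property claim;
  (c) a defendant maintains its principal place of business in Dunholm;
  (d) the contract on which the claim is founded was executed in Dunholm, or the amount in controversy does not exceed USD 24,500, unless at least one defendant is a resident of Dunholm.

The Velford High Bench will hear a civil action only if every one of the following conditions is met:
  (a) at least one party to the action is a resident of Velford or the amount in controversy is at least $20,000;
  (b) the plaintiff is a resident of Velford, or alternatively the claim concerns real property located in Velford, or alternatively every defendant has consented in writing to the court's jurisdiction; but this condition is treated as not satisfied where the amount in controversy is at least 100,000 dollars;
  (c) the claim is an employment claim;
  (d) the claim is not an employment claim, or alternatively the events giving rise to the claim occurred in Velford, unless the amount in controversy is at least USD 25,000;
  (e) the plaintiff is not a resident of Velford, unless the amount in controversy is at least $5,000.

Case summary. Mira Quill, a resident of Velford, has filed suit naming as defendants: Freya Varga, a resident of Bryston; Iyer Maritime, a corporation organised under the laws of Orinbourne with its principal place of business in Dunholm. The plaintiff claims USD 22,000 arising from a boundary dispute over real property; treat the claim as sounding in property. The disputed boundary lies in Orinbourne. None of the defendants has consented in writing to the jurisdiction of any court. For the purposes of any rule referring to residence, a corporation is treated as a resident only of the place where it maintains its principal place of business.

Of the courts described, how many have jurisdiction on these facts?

The Dunholm District Court:
  (a) Iyer Maritime resides in Dunholm. Satisfied.
  (b) The claim is a property claim, which satisfies one of the alternatives. Met.
  (c) Iyer Maritime has its principal place of business in Dunholm. Satisfied.
  (d) The amount in controversy is $22,000, within the USD 24,500 ceiling — that alternative is enough. Met.
  → The court has jurisdiction.
The Velford High Bench:
  (a) Mira Quill resides in Velford, so this disjunct is met. Condition met.
  (b) The plaintiff resides in Velford, so one alternative holds. And the carve-out is inapplicable — the amount in controversy is USD 22,000, below the $100,000 floor. Satisfied.
  (c) The claim is a property claim, not an employment claim. Not satisfied.
  (d) The claim is a property claim, not an employment claim, which satisfies one of the alternatives. Satisfied.
  (e) The plaintiff resides in Velford. However, the amount in controversy is $22,000, which meets the $5,000 floor, so the 'unless' proviso supplies this condition. Satisfied.
  → At least one condition fails; no jurisdiction.
Courts with jurisdiction: the Dunholm District Court — 1 in total.

1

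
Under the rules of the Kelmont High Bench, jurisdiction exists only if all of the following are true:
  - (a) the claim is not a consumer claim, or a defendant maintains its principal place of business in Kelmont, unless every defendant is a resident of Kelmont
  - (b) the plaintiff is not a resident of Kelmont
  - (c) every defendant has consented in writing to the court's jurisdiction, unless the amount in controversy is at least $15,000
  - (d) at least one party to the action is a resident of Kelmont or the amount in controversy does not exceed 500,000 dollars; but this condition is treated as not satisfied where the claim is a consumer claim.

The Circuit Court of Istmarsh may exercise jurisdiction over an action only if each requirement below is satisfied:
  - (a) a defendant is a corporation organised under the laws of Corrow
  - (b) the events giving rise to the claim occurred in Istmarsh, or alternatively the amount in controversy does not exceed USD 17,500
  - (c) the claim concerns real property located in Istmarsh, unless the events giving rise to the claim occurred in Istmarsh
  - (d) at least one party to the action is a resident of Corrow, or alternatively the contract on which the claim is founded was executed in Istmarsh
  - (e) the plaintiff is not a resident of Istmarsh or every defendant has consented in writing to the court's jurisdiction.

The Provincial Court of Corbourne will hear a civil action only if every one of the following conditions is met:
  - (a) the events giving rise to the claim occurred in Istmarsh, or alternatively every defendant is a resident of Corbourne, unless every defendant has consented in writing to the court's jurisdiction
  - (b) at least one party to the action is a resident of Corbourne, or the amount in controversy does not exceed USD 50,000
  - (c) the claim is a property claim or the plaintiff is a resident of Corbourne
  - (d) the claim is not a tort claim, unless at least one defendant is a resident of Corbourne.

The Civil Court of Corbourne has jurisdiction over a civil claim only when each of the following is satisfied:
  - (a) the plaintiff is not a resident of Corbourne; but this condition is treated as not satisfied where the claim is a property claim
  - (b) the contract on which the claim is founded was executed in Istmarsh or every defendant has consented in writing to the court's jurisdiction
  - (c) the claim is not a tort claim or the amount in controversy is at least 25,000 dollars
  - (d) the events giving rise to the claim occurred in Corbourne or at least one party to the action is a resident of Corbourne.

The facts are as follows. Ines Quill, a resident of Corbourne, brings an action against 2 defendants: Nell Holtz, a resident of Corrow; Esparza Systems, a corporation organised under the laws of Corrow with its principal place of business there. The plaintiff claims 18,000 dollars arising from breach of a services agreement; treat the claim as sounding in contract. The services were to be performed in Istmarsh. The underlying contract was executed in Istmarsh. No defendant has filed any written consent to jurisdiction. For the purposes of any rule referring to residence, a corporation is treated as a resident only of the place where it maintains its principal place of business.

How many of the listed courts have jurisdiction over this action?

3

The Kelmont High Bench:
  (a) The claim is a contract claim, not a consumer claim — that alternative is enough. Satisfied.
  (b) The plaintiff resides in Corbourne, which is not Kelmont. Met.
  (c) No such written consent has been filed. The proviso rescues it, though: the amount in controversy is $18,000, which meets the USD 15,000 floor. Condition met.
  (d) The amount in controversy is $18,000, within the 500,000 dollars ceiling — that alternative is enough. The carve-out does not apply: the claim is a contract claim, not a consumer claim. Satisfied.
  → All conditions met; jurisdiction exists.
The Circuit Court of Istmarsh:
  (a) Esparza Systems is organised under the laws of Corrow. Met.
  (b) The operative events occurred in Istmarsh — that alternative is enough. Satisfied.
  (c) The claim does not concern real property. The proviso rescues it, though: the operative events occurred in Istmarsh. Condition met.
  (d) Nell Holtz resides in Corrow, so this disjunct is met. Condition met.
  (e) The plaintiff resides in Corbourne, which is not Istmarsh, which satisfies one of the alternatives. Satisfied.
  → Every requirement is satisfied — jurisdiction.
The Provincial Court of Corbourne:
  (a) The operative events occurred in Istmarsh, which satisfies one of the alternatives. Satisfied.
  (b) Ines Quill resides in Corbourne, which satisfies one of the alternatives. Condition met.
  (c) The plaintiff resides in Corbourne — that alternative is enough. Satisfied.
  (d) The claim is a contract claim, not a tort claim. Met.
  → The court has jurisdiction.
The Civil Court of Corbourne:
  (a) The plaintiff resides in Corbourne. Not met.
  (b) The contract was executed in Istmarsh, so one alternative holds. Satisfied.
  (c) The claim is a contract claim, not a tort claim, so this disjunct is met. Condition met.
  (d) Ines Quill resides in Corbourne, so one alternative holds. Met.
  → The court lacks jurisdiction.
Courts with jurisdiction: the Kelmont High Bench, the Circuit Court of Istmarsh, the Provincial Court of Corbourne — 3 in total.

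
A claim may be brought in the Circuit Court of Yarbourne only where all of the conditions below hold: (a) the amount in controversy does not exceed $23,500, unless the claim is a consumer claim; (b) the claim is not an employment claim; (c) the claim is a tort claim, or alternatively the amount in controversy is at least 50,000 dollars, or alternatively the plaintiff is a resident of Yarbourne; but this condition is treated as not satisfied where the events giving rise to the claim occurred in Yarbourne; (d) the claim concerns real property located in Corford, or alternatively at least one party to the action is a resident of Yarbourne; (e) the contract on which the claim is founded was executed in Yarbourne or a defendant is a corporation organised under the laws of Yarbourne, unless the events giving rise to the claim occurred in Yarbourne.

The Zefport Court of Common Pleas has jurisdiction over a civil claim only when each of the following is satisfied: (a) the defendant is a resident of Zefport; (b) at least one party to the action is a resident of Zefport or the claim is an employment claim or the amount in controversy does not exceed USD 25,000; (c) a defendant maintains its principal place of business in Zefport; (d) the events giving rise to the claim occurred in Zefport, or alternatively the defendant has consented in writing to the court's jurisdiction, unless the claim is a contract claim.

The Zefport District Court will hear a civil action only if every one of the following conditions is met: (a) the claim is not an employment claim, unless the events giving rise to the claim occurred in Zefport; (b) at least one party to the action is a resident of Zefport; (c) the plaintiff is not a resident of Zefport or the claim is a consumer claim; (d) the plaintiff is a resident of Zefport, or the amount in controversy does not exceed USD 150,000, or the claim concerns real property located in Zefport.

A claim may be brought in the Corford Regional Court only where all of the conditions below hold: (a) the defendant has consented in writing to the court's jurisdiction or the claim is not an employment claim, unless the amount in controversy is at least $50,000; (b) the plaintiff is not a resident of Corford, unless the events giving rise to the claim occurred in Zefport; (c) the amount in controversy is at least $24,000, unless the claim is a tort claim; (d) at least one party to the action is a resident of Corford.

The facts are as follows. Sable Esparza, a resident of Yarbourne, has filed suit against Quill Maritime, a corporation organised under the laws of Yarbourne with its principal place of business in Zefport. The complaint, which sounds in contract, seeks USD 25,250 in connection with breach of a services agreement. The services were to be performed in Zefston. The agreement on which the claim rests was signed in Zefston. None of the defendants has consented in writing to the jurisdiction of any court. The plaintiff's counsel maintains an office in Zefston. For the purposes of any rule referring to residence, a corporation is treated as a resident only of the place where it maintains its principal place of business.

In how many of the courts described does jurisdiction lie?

2

The Circuit Court of Yarbourne:
  (a) The amount in controversy is USD 25,250, above the USD 23,500 ceiling. The proviso offers no rescue either, since the claim is a contract claim, not a consumer claim. Condition not met.
  (b) The claim is a contract claim, not an employment claim. Satisfied.
  (c) The plaintiff resides in Yarbourne, which satisfies one of the alternatives. And the carve-out is inapplicable — the operative events occurred in Zefston, not Yarbourne. Met.
  (d) Sable Esparza resides in Yarbourne, so this disjunct is met. Condition met.
  (e) Quill Maritime is organised under the laws of Yarbourne, so this disjunct is met. Met.
  → No jurisdiction.
The Zefport Court of Common Pleas:
  (a) The defendant resides in Zefport. Condition met.
  (b) Quill Maritime resides in Zefport, so this disjunct is met. Met.
  (c) Quill Maritime has its principal place of business in Zefport. Met.
  (d) The operative events occurred in Zefston, not Zefport; no such written consent has been filed — every alternative fails. The proviso rescues it, though: the claim is a contract claim. Met.
  → Jurisdiction lies.
The Zefport District Court:
  (a) The claim is a contract claim, not an employment claim. Condition met.
  (b) Quill Maritime resides in Zefport. Condition met.
  (c) The plaintiff resides in Yarbourne, which is not Zefport — that alternative is enough. Satisfied.
  (d) The amount in controversy is 25,250 dollars, within the $150,000 ceiling, so this disjunct is met. Met.
  → Jurisdiction lies.
The Corford Regional Court:
  (a) The claim is a contract claim, not an employment claim — that alternative is enough. Satisfied.
  (b) The plaintiff resides in Yarbourne, which is not Corford. Satisfied.
  (c) The amount in controversy is 25,250 dollars, which meets the USD 24,000 floor. Condition met.
  (d) No party resides in Corford. Condition not met.
  → Not every requirement is met — no jurisdiction.
Courts with jurisdiction: the Zefport Court of Common Pleas, the Zefport District Court — 2 in total.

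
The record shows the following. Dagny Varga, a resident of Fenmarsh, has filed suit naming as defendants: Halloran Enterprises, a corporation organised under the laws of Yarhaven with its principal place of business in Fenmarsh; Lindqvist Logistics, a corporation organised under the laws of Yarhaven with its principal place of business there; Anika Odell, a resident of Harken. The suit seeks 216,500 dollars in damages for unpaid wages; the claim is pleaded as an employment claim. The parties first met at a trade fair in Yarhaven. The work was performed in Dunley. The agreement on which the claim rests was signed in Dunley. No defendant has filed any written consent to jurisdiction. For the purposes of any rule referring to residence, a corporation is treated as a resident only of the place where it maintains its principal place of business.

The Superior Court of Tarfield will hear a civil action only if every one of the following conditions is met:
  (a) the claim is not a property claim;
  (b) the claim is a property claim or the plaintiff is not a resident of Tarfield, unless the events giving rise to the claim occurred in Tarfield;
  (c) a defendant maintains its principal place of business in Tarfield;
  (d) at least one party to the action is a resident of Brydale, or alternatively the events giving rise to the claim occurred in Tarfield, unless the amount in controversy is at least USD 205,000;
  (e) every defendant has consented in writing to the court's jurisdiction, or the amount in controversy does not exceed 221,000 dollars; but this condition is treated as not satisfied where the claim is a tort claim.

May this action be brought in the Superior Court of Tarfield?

No

The Superior Court of Tarfield:
  (a) The claim is an employment claim, not a property claim. Met.
  (b) The plaintiff resides in Fenmarsh, which is not Tarfield — that alternative is enough. Satisfied.
  (c) The corporate defendant(s) have their principal place of business in Fenmarsh, Yarhaven, not Tarfield. Fails.
  (d) No party resides in Brydale; the operative events occurred in Dunley, not Tarfield — none of the alternatives is met. But the amount in controversy is 216,500 dollars, which meets the $205,000 floor, and the 'unless' clause therefore excuses the requirement. Condition met.
  (e) The amount in controversy is 216,500 dollars, within the $221,000 ceiling — that alternative is enough. The exception is not triggered, since the claim is an employment claim, not a tort claim. Satisfied.
  → Not every requirement is met — no jurisdiction.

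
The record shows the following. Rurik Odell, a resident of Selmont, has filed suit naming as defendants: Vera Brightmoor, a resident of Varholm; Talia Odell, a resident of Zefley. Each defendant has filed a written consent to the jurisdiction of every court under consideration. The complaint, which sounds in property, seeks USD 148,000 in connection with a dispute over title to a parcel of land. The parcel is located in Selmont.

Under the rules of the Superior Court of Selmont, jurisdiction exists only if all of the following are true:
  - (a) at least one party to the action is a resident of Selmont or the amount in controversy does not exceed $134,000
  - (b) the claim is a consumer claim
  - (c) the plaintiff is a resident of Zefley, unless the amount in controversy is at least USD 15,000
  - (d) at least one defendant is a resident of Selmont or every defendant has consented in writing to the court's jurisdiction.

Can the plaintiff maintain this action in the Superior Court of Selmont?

The Superior Court of Selmont:
  (a) Rurik Odell resides in Selmont, so this disjunct is met. Condition met.
  (b) The claim is a property claim, not a consumer claim. Fails.
  (c) The plaintiff resides in Selmont, not Zefley. However, the amount in controversy is 148,000 dollars, which meets the USD 15,000 floor, so the 'unless' proviso supplies this condition. Condition met.
  (d) Every defendant has filed written consent, which satisfies one of the alternatives. Satisfied.
  → The court lacks jurisdiction.

No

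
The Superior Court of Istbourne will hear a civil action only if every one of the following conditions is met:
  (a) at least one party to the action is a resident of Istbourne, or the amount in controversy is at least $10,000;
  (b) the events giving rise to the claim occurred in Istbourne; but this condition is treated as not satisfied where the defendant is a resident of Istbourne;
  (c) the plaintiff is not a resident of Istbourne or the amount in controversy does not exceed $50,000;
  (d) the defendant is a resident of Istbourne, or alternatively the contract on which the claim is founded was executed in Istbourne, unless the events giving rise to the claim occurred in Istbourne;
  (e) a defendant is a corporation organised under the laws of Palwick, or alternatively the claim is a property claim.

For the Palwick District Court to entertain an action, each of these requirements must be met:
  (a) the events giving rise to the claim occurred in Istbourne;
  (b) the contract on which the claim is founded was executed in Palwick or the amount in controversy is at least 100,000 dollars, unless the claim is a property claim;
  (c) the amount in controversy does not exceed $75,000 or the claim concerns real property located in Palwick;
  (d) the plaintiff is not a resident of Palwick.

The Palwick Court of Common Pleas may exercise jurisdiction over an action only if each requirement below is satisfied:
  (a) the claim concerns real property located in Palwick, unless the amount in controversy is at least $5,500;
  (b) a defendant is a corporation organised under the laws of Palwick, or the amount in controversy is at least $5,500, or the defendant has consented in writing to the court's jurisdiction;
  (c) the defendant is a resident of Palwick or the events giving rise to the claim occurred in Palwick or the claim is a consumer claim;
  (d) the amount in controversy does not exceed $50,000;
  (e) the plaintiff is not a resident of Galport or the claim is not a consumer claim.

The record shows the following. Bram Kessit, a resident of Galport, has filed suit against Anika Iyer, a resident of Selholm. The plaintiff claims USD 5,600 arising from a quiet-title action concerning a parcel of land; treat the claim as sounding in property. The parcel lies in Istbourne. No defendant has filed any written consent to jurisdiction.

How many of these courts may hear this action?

1

The Superior Court of Istbourne:
  (a) No party resides in Istbourne; the amount in controversy is USD 5,600, below the $10,000 floor — every alternative fails. Not satisfied.
  (b) The operative events occurred in Istbourne. And the carve-out is inapplicable — the defendant resides in Selholm, not Istbourne. Condition met.
  (c) The plaintiff resides in Galport, which is not Istbourne, so one alternative holds. Met.
  (d) The defendant resides in Selholm, not Istbourne; no contract (and hence no place of execution) is alleged — none of the alternatives is met. However, the operative events occurred in Istbourne, so the 'unless' proviso supplies this condition. Satisfied.
  (e) The claim is a property claim, which satisfies one of the alternatives. Satisfied.
  → Not every requirement is met — no jurisdiction.
The Palwick District Court:
  (a) The operative events occurred in Istbourne. Condition met.
  (b) No contract (and hence no place of execution) is alleged; the amount in controversy is $5,600, below the $100,000 floor — none of the alternatives is met. But the claim is a property claim, and the 'unless' clause therefore excuses the requirement. Met.
  (c) The amount in controversy is 5,600 dollars, within the $75,000 ceiling — that alternative is enough. Met.
  (d) The plaintiff resides in Galport, which is not Palwick. Satisfied.
  → All conditions met; jurisdiction exists.
The Palwick Court of Common Pleas:
  (a) The property lies in Istbourne, not Palwick. However, the amount in controversy is 5,600 dollars, which meets the USD 5,500 floor, so the 'unless' proviso supplies this condition. Met.
  (b) The amount in controversy is $5,600, which meets the USD 5,500 floor, so one alternative holds. Met.
  (c) The defendant resides in Selholm, not Palwick; the operative events occurred in Istbourne, not Palwick; the claim is a property claim, not a consumer claim — none of the alternatives is met. Fails.
  (d) The amount in controversy is $5,600, within the $50,000 ceiling. Satisfied.
  (e) The claim is a property claim, not a consumer claim, so one alternative holds. Met.
  → At least one condition fails; no jurisdiction.
Courts with jurisdiction: the Palwick District Court — 1 in total.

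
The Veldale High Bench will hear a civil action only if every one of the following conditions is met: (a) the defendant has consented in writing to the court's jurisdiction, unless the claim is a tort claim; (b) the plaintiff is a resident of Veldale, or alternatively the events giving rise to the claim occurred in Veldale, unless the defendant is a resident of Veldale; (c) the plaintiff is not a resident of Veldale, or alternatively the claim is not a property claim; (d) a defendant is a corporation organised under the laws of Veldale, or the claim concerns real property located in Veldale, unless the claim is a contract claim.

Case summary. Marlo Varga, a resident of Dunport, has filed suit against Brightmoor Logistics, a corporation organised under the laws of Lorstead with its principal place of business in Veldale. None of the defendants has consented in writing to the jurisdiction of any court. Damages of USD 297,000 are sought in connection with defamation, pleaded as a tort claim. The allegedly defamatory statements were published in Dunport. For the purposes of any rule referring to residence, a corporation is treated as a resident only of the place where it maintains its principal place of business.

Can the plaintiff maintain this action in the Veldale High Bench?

The Veldale High Bench:
  (a) No such written consent has been filed. However, the claim is a tort claim, so the 'unless' proviso supplies this condition. Met.
  (b) The plaintiff resides in Dunport, not Veldale; the operative events occurred in Dunport, not Veldale — none of the alternatives is met. However, the defendant resides in Veldale, so the 'unless' proviso supplies this condition. Condition met.
  (c) The plaintiff resides in Dunport, which is not Veldale, which satisfies one of the alternatives. Satisfied.
  (d) The corporate defendant(s) are organised in Lorstead, not Veldale; the claim does not concern real property — every alternative fails. Nor does the 'unless' clause help: the claim is a tort claim, not a contract claim. Condition not met.
  → No jurisdiction.

No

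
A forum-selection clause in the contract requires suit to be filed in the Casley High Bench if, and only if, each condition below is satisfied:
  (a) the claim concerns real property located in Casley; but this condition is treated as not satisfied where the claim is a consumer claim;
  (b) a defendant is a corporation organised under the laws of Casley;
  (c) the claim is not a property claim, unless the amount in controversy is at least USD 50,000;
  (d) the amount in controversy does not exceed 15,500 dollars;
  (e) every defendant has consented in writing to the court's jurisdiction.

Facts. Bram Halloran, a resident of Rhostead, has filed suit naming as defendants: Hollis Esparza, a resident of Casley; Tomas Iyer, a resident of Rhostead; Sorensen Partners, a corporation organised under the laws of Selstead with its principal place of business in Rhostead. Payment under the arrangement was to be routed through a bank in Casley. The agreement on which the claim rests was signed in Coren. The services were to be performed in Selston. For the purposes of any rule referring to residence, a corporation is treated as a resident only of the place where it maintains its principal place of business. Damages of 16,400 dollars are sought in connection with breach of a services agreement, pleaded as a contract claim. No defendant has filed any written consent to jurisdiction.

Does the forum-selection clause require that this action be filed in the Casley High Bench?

No

The Casley High Bench:
  (a) The claim does not concern real property. Not met.
  (b) The corporate defendant(s) are organised in Selstead, not Casley. Condition not met.
  (c) The claim is a contract claim, not a property claim. Condition met.
  (d) The amount in controversy is USD 16,400, above the $15,500 ceiling. Fails.
  (e) No such written consent has been filed. Fails.
  → The clause does not apply.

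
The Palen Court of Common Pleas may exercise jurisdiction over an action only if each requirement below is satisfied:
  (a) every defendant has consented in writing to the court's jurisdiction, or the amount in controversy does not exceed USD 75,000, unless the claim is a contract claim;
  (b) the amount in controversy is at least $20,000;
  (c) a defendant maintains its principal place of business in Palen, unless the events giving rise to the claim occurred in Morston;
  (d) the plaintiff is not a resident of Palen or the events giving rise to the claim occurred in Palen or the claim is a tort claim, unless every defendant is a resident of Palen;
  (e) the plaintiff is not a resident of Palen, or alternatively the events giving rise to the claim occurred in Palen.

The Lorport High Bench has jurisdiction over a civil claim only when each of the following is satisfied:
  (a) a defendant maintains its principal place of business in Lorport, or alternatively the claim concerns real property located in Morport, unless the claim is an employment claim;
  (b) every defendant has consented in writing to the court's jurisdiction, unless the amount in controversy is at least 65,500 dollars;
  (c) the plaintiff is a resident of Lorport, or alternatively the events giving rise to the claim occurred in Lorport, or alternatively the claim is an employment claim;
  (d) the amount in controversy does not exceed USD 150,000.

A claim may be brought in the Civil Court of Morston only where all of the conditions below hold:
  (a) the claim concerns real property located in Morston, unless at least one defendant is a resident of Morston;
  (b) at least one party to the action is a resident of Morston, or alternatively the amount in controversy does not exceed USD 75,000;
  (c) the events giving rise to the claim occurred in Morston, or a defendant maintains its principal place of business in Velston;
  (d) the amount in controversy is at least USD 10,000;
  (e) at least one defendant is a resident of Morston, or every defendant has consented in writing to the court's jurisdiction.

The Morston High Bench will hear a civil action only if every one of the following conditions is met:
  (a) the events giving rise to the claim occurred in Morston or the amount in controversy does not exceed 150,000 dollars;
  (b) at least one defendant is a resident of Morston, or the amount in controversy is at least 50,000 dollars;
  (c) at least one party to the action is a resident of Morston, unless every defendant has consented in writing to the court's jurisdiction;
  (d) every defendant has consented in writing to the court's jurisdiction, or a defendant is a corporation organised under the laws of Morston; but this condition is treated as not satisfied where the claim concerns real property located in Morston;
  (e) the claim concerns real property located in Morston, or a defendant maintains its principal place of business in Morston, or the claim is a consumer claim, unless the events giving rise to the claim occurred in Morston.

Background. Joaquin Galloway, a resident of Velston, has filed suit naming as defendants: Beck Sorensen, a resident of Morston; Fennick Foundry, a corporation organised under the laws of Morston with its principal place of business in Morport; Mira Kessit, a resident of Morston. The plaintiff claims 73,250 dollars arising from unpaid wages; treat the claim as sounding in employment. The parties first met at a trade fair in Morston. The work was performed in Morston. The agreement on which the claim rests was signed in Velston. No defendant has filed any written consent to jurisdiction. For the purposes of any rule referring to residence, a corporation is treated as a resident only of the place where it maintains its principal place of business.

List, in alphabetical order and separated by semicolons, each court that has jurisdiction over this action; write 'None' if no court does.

the Civil Court of Morston; the Lorport High Bench; the Morston High Bench; the Palen Court of Common Pleas

The Palen Court of Common Pleas:
  (a) The amount in controversy is USD 73,250, within the USD 75,000 ceiling, so this disjunct is met. Condition met.
  (b) The amount in controversy is 73,250 dollars, which meets the $20,000 floor. Satisfied.
  (c) The corporate defendant(s) have their principal place of business in Morport, not Palen. But the operative events occurred in Morston, and the 'unless' clause therefore excuses the requirement. Condition met.
  (d) The plaintiff resides in Velston, which is not Palen — that alternative is enough. Met.
  (e) The plaintiff resides in Velston, which is not Palen, which satisfies one of the alternatives. Condition met.
  → Jurisdiction lies.
The Lorport High Bench:
  (a) The corporate defendant(s) have their principal place of business in Morport, not Lorport; the claim does not concern real property — every alternative fails. But the claim is an employment claim, and the 'unless' clause therefore excuses the requirement. Satisfied.
  (b) No such written consent has been filed. But the amount in controversy is USD 73,250, which meets the USD 65,500 floor, and the 'unless' clause therefore excuses the requirement. Satisfied.
  (c) The claim is an employment claim — that alternative is enough. Met.
  (d) The amount in controversy is 73,250 dollars, within the $150,000 ceiling. Satisfied.
  → Jurisdiction lies.
The Civil Court of Morston:
  (a) The claim does not concern real property. The proviso rescues it, though: Beck Sorensen resides in Morston. Satisfied.
  (b) Beck Sorensen resides in Morston — that alternative is enough. Met.
  (c) The operative events occurred in Morston, so this disjunct is met. Satisfied.
  (d) The amount in controversy is $73,250, which meets the $10,000 floor. Condition met.
  (e) Beck Sorensen resides in Morston, so one alternative holds. Condition met.
  → All conditions met; jurisdiction exists.
The Morston High Bench:
  (a) The operative events occurred in Morston, which satisfies one of the alternatives. Met.
  (b) Beck Sorensen resides in Morston, so this disjunct is met. Satisfied.
  (c) Beck Sorensen resides in Morston. Condition met.
  (d) Fennick Foundry is organised under the laws of Morston, so one alternative holds. The carve-out does not apply: the claim does not concern real property. Met.
  (e) The claim does not concern real property; the corporate defendant(s) have their principal place of business in Morport, not Morston; the claim is an employment claim, not a consumer claim — no alternative holds. But the operative events occurred in Morston, and the 'unless' clause therefore excuses the requirement. Satisfied.
  → All conditions met; jurisdiction exists.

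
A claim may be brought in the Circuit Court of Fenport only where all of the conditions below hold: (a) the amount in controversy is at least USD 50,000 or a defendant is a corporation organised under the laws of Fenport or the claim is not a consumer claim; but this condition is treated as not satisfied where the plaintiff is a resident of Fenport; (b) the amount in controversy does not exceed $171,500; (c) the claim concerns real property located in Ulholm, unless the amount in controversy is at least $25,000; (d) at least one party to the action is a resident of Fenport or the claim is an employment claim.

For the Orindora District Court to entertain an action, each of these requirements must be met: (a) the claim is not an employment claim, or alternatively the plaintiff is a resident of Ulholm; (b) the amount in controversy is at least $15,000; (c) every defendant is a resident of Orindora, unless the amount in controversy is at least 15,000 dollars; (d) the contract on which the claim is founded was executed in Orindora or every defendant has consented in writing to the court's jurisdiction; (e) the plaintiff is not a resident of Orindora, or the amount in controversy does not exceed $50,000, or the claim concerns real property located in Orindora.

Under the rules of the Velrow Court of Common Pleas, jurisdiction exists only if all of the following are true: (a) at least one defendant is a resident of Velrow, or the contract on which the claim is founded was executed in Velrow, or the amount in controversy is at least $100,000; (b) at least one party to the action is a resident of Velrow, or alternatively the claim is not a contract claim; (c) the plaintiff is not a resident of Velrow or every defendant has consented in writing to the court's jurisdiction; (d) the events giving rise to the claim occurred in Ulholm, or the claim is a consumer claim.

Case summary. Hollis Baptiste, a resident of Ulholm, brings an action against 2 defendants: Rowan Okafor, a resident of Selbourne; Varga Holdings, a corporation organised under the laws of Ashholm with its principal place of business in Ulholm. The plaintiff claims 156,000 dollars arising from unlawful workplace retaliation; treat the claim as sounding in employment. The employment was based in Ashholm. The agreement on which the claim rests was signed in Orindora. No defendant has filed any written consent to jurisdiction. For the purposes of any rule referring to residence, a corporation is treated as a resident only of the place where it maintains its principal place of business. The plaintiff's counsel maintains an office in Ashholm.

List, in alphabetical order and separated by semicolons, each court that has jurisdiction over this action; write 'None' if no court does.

The Circuit Court of Fenport:
  (a) The amount in controversy is USD 156,000, which meets the $50,000 floor — that alternative is enough. And the carve-out is inapplicable — the plaintiff resides in Ulholm, not Fenport. Met.
  (b) The amount in controversy is $156,000, within the 171,500 dollars ceiling. Met.
  (c) The claim does not concern real property. But the amount in controversy is USD 156,000, which meets the USD 25,000 floor, and the 'unless' clause therefore excuses the requirement. Met.
  (d) The claim is an employment claim, which satisfies one of the alternatives. Satisfied.
  → The court has jurisdiction.
The Orindora District Court:
  (a) The plaintiff resides in Ulholm, so one alternative holds. Met.
  (b) The amount in controversy is USD 156,000, which meets the 15,000 dollars floor. Met.
  (c) The defendants reside as follows — Rowan Okafor in Selbourne, Varga Holdings in Ulholm — not all in Orindora. But the amount in controversy is $156,000, which meets the $15,000 floor, and the 'unless' clause therefore excuses the requirement. Met.
  (d) The contract was executed in Orindora, so this disjunct is met. Met.
  (e) The plaintiff resides in Ulholm, which is not Orindora — that alternative is enough. Satisfied.
  → The court has jurisdiction.
The Velrow Court of Common Pleas:
  (a) The amount in controversy is $156,000, which meets the 100,000 dollars floor, so this disjunct is met. Met.
  (b) The claim is an employment claim, not a contract claim, so one alternative holds. Condition met.
  (c) The plaintiff resides in Ulholm, which is not Velrow, which satisfies one of the alternatives. Satisfied.
  (d) The operative events occurred in Ashholm, not Ulholm; the claim is an employment claim, not a consumer claim — no alternative holds. Fails.
  → No jurisdiction.

the Circuit Court of Fenport; the Orindora District Court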